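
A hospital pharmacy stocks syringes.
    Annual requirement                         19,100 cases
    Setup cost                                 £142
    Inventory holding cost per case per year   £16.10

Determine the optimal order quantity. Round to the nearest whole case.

EOQ = √(2DS/H) = √(2 × 19,100 × 142 / 16.1)
    = √(336,919.25) ≈ 580.45

580 cases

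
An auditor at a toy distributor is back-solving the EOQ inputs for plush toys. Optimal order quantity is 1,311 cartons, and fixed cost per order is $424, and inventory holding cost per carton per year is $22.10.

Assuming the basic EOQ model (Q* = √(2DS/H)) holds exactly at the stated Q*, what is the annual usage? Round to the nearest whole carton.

Since Q* = (2DS/H)^½, squaring gives Q*²·H = 2DS.
D = Q²H / (2S) = 1,311² × 22.1 / (2 × 424) = 44,792.14

44,792 cartons per year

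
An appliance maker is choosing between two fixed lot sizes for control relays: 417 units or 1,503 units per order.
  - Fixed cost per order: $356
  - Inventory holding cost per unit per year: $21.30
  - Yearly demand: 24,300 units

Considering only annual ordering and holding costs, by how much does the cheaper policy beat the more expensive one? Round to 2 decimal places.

For each Q, cost = (D/Q)·S + (Q/2)·H.
TC(417) = (24,300/417)×356 + (417/2)×21.3 = $25,186.37
TC(1,503) = (24,300/1,503)×356 + (1,503/2)×21.3 = $21,762.64
Lots of 1,503 are cheaper by $3,423.74.

$3,423.74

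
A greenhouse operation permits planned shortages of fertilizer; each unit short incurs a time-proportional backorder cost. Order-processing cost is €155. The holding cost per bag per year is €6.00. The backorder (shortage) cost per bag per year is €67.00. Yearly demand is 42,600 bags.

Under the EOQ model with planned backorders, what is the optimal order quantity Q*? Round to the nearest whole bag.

Basic EOQ = √(2·42,600·155/6) = 1,483.577
Backorder adjustment √((H+b)/b) = √((6+67)/67) = 1.0438
Q* = 1,483.577 × 1.0438 ≈ 1,548.58

1,549 bags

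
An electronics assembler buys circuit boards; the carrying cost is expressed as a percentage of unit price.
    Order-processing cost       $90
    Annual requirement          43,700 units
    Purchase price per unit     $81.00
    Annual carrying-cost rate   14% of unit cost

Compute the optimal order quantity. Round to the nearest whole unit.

Holding cost per unit per year: H = 14% × $81 = $11.3400
2DS/H = 2·43,700·90/11.34 = 693,650.79
EOQ = √693,650.79 ≈ 832.86

833 units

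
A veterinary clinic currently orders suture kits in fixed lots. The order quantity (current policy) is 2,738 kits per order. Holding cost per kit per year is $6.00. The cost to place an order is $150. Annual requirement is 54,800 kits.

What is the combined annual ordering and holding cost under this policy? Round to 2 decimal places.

$11,216.19

Orders/yr = 54,800/2,738 = 20.015; ordering cost = 20.015 × $150 = $3,002.19
Average inventory = 2,738/2 = 1369; holding cost = 1369 × $6 = $8,214.00
Total = $3,002.19 + $8,214.00 = $11,216.19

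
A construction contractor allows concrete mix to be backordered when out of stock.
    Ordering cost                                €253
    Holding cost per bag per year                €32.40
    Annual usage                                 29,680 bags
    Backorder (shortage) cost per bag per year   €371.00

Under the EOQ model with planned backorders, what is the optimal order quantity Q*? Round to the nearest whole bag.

Basic EOQ = √(2·29,680·253/32.4) = 680.824
Backorder adjustment √((H+b)/b) = √((32.4+371)/371) = 1.0428
Q* = 680.824 × 1.0428 ≈ 709.93

710 bags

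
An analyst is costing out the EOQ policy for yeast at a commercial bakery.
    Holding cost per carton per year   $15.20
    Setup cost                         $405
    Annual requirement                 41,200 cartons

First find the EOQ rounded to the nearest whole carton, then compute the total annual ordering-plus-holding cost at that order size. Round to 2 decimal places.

$22,522.31

EOQ = √(2DS/H) = √(2 × 41,200 × 405 / 15.2)
    = √(2,195,526.32) ≈ 1,481.73 → Q = 1,482 cartons
Annual ordering cost = (D/Q)·S = (41,200/1,482) × 405 = $11,259.11
Annual holding cost  = (Q/2)·H = (1,482/2) × 15.2 = $11,263.20
Total = $11,259.11 + $11,263.20 = $22,522.31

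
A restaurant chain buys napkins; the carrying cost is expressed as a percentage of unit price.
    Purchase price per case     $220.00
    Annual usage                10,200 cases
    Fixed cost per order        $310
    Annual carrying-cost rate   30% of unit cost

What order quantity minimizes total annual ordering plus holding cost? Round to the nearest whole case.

Carrying cost H = $220 × 30% = $66.0000/case/yr
Optimal lot size Q* = (2 × 10,200 × $310 / $66)^½ ≈ 309.55

310 cases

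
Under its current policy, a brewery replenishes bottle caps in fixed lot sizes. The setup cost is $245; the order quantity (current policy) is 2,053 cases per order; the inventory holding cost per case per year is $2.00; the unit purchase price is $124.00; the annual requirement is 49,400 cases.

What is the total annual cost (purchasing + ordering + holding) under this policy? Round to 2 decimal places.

$6,133,548.28

Ordering: D/Q × S = 49,400/2,053 × $245 = $5,895.28
Holding:  Q/2 × H = 2,053/2 × $2 = $2,053.00
Purchase cost = D·C = 49,400 × 124 = $6,125,600.00
Total = $5,895.28 + $2,053.00 + $6,125,600.00 = $6,133,548.28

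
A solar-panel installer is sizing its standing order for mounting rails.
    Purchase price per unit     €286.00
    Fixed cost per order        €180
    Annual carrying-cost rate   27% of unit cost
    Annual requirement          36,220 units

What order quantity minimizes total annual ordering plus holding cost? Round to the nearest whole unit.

Holding cost per unit per year: H = 27% × €286 = €77.2200
Optimal lot size Q* = (2 × 36,220 × €180 / €77.22)^½ ≈ 410.92

411 units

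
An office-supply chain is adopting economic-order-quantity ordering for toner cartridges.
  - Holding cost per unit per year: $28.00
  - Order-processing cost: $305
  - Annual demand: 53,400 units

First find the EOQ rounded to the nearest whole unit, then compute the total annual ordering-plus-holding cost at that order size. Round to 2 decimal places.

Optimal lot size Q* = (2 × 53,400 × $305 / $28)^½ ≈ 1,078.59 → Q = 1,079 units
Annual ordering cost = (D/Q)·S = (53,400/1,079) × 305 = $15,094.53
Annual holding cost  = (Q/2)·H = (1,079/2) × 28 = $15,106.00
Total = $15,094.53 + $15,106.00 = $30,200.53

$30,200.53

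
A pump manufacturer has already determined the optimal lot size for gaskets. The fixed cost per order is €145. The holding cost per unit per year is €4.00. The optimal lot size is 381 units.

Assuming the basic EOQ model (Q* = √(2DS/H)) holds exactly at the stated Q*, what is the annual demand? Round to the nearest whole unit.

2,002 units per year

Since Q* = (2DS/H)^½, squaring gives Q*²·H = 2DS.
D = Q²H / (2S) = 381² × 4 / (2 × 145) = 2,002.22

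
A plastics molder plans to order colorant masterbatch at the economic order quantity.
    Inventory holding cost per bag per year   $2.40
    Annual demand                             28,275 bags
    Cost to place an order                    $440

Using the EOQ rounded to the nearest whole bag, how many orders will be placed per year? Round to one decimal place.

Optimal lot size Q* = (2 × 28,275 × $440 / $2.4)^½ ≈ 3,219.86 → Q = 3,220
Orders per year = D/Q = 28,275 / 3,220 = 8.781

8.8 orders per year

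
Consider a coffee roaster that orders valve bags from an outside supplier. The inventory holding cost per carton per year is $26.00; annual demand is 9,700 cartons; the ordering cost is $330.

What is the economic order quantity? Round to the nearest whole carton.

496 cartons

Q* = √(2·D·S / H) = √(2·9,700·330 / 26) = √246,230.8 ≈ 496.22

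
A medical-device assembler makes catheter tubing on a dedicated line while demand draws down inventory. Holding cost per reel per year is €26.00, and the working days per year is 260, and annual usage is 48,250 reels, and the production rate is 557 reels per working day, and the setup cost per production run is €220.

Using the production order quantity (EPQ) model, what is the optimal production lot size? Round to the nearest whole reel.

d = 48,250/260 = 185.5769 reels/day;  effective holding cost H(1 − d/p) = 26·(1 − 185.5769/557) = 17.33752
Q* = √(2DS / H_eff) = √(2·48,250·220 / 17.33752) ≈ 1,106.58

1,107 reels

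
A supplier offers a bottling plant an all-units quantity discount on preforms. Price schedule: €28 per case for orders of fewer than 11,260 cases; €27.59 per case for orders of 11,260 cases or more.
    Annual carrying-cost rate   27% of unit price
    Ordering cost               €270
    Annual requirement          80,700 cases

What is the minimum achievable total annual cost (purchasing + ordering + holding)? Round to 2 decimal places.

€2,270,387.64

H₁ = 27%×€28 = €7.5600;  H₂ = 27%×€27.59 = €7.4493
EOQ₁ = √(2×80,700×270/7.5600) = 2,400.89  (< 11,260, feasible at tier 1)
EOQ₂ = √(2×80,700×270/7.4493) = 2,418.67  (< 11,260 → use Q = 11,260 at tier-2 price)
TC(tier 1 (EOQ₁), Q≈2,400.9) = €2,277,750.75
TC(tier 2, Q≈11,260.0) = €2,270,387.64
Minimum at tier 2: €2,270,387.64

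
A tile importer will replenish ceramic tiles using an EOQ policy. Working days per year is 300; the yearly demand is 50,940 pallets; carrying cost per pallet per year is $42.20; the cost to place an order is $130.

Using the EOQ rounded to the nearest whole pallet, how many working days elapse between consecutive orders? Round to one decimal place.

2DS/H = 2·50,940·130/42.2 = 313,848.34
EOQ = √313,848.34 ≈ 560.22 → Q = 560 pallets
Days between orders = 300 / (D/Q) = 300 / 90.964 ≈ 3.298

3.3 days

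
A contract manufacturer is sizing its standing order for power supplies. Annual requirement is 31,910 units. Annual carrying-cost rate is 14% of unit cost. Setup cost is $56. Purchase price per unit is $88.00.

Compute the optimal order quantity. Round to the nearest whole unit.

539 units

H = i·C = 0.14 × $88 = $12.3200 per unit-year
EOQ = √(2DS/H) = √(2 × 31,910 × 56 / 12.32)
    = √(290,090.91) ≈ 538.60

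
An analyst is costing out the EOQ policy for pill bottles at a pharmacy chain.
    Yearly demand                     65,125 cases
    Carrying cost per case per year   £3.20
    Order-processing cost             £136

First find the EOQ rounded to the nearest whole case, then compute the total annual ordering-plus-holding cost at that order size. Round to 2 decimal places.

£7,528.93

EOQ = √(2DS/H) = √(2 × 65,125 × 136 / 3.2)
    = √(5,535,625.00) ≈ 2,352.79 → Q = 2,353 cases
Ordering: D/Q × S = 65,125/2,353 × £136 = £3,764.13
Holding:  Q/2 × H = 2,353/2 × £3.2 = £3,764.80
Total = £3,764.13 + £3,764.80 = £7,528.93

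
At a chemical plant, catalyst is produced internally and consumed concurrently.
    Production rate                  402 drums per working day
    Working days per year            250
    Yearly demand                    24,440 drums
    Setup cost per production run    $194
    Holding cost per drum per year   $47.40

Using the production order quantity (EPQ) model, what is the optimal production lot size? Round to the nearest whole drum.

d = 24,440/250 = 97.7600 drums/day;  effective holding cost H(1 − d/p) = 47.4·(1 − 97.7600/402) = 35.87307
Q* = √(2DS / H_eff) = √(2·24,440·194 / 35.87307) ≈ 514.14

514 drums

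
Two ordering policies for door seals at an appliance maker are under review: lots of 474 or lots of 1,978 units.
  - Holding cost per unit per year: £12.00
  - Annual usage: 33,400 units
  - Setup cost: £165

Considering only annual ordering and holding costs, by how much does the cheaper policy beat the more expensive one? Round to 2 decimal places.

Annual cost at Q: ordering D·S/Q plus holding Q·H/2.
TC(474) = (33,400/474)×165 + (474/2)×12 = £14,470.58
TC(1,978) = (33,400/1,978)×165 + (1,978/2)×12 = £14,654.15
Lots of 474 are cheaper by £183.57.

£183.57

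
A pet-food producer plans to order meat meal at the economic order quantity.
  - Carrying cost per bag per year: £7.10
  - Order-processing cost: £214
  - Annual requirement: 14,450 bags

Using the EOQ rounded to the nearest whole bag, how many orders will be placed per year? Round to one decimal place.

EOQ = √(2DS/H) = √(2 × 14,450 × 214 / 7.1)
    = √(871,070.42) ≈ 933.31 → Q = 933
N = D/Q = 14,450/933 ≈ 15.488 orders/yr

15.5 orders per year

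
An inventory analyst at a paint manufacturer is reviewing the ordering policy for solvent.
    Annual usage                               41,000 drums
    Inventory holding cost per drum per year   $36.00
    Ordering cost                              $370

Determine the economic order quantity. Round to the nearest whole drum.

918 drums

EOQ = √(2DS/H) = √(2 × 41,000 × 370 / 36)
    = √(842,777.78) ≈ 918.03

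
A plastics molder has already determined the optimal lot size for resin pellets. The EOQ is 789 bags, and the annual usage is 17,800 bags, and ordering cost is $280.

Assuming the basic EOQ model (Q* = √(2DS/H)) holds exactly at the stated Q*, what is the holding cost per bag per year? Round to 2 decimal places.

$16.01

EOQ relation: Q² = 2DS/H, so rearrange for the unknown.
H = 2DS / Q² = 2 × 17,800 × 280 / 789² = 16.0123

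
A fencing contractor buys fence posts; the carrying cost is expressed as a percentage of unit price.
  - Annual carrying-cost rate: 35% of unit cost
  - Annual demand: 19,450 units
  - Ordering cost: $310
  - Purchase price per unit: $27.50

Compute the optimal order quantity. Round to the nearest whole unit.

1,119 units

H = i·C = 0.35 × $27.5 = $9.6250 per unit-year
2DS/H = 2·19,450·310/9.625 = 1,252,883.12
EOQ = √1,252,883.12 ≈ 1,119.32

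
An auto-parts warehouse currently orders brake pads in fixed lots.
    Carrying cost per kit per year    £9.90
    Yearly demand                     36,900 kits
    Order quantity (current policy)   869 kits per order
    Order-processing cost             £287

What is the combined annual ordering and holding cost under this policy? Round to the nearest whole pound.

Annual ordering cost = (D/Q)·S = (36,900/869) × 287 = £12,186.77
Annual holding cost  = (Q/2)·H = (869/2) × 9.9 = £4,301.55
Total = £12,186.77 + £4,301.55 = £16,488.32

£16,488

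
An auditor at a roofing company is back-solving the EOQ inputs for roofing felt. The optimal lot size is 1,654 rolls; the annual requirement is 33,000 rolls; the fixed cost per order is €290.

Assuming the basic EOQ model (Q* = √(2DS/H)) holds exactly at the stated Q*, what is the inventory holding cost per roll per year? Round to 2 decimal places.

€7.00

Since Q* = (2DS/H)^½, squaring gives Q*²·H = 2DS.
H = 2DS / Q² = 2 × 33,000 × 290 / 1,654² = 6.9963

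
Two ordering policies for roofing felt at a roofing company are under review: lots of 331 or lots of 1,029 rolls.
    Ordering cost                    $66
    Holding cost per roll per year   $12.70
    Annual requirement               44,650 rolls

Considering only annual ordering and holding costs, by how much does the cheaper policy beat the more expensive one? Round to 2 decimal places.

For each Q, cost = (D/Q)·S + (Q/2)·H.
TC(331) = (44,650/331)×66 + (331/2)×12.7 = $11,004.87
TC(1,029) = (44,650/1,029)×66 + (1,029/2)×12.7 = $9,398.00
Cheaper: Q = 1,029.  Difference = $1,606.87

$1,606.87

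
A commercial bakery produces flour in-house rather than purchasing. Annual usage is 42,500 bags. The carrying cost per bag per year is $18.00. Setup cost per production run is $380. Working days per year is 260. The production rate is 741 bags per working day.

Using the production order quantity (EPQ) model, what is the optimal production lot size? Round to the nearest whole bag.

1,517 bags

Daily demand d = 42,500/260 = 163.462; p = 741; 1 − d/p = 0.77940
EPQ = √(2DS / (H(1 − d/p)))
    = √(2 × 42,500 × 380 / (18 × 0.77940)) ≈ 1,517.34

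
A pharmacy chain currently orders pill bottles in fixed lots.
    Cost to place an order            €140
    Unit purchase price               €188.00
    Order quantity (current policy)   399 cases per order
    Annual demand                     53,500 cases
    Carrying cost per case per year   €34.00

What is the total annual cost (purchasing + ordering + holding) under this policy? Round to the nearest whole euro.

€10,083,555

Ordering: D/Q × S = 53,500/399 × €140 = €18,771.93
Holding:  Q/2 × H = 399/2 × €34 = €6,783.00
Purchase cost = D·C = 53,500 × 188 = €10,058,000.00
Total = €18,771.93 + €6,783.00 + €10,058,000.00 = €10,083,554.93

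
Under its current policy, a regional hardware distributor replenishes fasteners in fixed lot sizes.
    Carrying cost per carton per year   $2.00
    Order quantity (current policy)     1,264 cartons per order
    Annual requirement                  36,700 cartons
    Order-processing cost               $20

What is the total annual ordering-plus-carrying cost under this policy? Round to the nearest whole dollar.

Orders/yr = 36,700/1,264 = 29.035; ordering cost = 29.035 × $20 = $580.70
Average inventory = 1,264/2 = 632; holding cost = 632 × $2 = $1,264.00
Total = $580.70 + $1,264.00 = $1,844.70

$1,845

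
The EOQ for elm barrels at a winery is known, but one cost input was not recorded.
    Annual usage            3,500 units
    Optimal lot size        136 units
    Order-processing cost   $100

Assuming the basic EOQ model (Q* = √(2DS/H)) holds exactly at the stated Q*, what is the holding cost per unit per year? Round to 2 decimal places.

From Q* = √(2DS/H) ⇒ Q*² = 2DS/H.
H = 2DS / Q² = 2 × 3,500 × 100 / 136² = 37.8460

$37.85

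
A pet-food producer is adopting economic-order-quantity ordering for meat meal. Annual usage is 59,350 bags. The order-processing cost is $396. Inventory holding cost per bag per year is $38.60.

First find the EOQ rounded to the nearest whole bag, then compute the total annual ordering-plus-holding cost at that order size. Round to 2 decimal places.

Optimal lot size Q* = (2 × 59,350 × $396 / $38.6)^½ ≈ 1,103.52 → Q = 1,104 bags
Ordering: D/Q × S = 59,350/1,104 × $396 = $21,288.59
Holding:  Q/2 × H = 1,104/2 × $38.6 = $21,307.20
Total = $21,288.59 + $21,307.20 = $42,595.79

$42,595.79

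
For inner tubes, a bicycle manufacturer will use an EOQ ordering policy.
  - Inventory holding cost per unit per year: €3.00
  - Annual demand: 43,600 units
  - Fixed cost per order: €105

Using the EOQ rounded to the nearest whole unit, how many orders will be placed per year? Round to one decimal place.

25.0 orders per year

Q* = √(2·D·S / H) = √(2·43,600·105 / 3) = √3,052,000.0 ≈ 1,747.00 → Q = 1,747
N = D/Q = 43,600/1,747 ≈ 24.957 orders/yr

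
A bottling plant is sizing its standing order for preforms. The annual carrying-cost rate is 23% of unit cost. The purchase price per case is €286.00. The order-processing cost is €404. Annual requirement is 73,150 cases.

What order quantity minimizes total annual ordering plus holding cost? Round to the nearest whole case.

948 cases

Holding cost per case per year: H = 23% × €286 = €65.7800
Optimal lot size Q* = (2 × 73,150 × €404 / €65.78)^½ ≈ 947.91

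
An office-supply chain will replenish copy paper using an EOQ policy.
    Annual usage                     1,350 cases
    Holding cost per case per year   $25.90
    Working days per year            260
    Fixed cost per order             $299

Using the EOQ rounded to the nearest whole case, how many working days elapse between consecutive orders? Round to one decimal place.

34.1 days

EOQ = √(2DS/H) = √(2 × 1,350 × 299 / 25.9)
    = √(31,169.88) ≈ 176.55 → Q = 177 cases
Cycle time = (working days × Q)/D = (260 × 177) / 1,350 = 34.089 days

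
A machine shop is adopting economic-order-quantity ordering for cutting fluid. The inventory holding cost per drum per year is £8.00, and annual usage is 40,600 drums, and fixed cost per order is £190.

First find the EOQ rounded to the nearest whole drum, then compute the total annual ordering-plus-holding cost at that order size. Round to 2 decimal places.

£11,109.64

2DS/H = 2·40,600·190/8 = 1,928,500.00
EOQ = √1,928,500.00 ≈ 1,388.70 → Q = 1,389 drums
Ordering: D/Q × S = 40,600/1,389 × £190 = £5,553.64
Holding:  Q/2 × H = 1,389/2 × £8 = £5,556.00
Total = £5,553.64 + £5,556.00 = £11,109.64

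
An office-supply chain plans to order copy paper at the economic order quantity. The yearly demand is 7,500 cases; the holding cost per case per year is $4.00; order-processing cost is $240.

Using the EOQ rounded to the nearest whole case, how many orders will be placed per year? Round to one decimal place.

2DS/H = 2·7,500·240/4 = 900,000.00
EOQ = √900,000.00 ≈ 948.68 → Q = 949
Orders per year = D/Q = 7,500 / 949 = 7.903

7.9 orders per year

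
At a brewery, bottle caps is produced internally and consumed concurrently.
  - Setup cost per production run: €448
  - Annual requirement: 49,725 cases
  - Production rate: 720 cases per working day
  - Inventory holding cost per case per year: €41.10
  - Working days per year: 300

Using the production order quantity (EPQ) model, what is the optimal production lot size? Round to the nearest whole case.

d = 49,725/300 = 165.7500 cases/day;  effective holding cost H(1 − d/p) = 41.1·(1 − 165.7500/720) = 31.63844
Q* = √(2DS / H_eff) = √(2·49,725·448 / 31.63844) ≈ 1,186.68

1,187 cases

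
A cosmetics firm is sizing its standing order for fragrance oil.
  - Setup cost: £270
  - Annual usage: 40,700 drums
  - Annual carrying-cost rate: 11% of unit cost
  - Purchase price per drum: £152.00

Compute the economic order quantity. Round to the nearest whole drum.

1,147 drums

Carrying cost H = £152 × 11% = £16.7200/drum/yr
2DS/H = 2·40,700·270/16.72 = 1,314,473.68
EOQ = √1,314,473.68 ≈ 1,146.50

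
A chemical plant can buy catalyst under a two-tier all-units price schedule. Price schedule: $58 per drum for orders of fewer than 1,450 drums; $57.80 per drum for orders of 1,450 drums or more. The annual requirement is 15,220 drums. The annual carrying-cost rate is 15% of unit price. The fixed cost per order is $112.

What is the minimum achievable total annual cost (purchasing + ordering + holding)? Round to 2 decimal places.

$887,177.36

H₁ = 15%×$58 = $8.7000;  H₂ = 15%×$57.80 = $8.6700
EOQ₁ = √(2×15,220×112/8.7000) = 626.00  (< 1,450, feasible at tier 1)
EOQ₂ = √(2×15,220×112/8.6700) = 627.08  (< 1,450 → use Q = 1,450 at tier-2 price)
TC(tier 1 (EOQ₁), Q≈626.0) = $888,206.17
TC(tier 2, Q≈1,450.0) = $887,177.36
Minimum at tier 2: $887,177.36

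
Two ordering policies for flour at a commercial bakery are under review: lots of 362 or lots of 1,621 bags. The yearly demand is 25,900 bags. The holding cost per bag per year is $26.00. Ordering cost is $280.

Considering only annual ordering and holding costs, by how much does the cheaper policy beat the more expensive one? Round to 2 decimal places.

TC(Q) = (D/Q)S + (Q/2)H
TC(362) = (25,900/362)×280 + (362/2)×26 = $24,739.15
TC(1,621) = (25,900/1,621)×280 + (1,621/2)×26 = $25,546.78
Lots of 362 are cheaper by $807.63.

$807.63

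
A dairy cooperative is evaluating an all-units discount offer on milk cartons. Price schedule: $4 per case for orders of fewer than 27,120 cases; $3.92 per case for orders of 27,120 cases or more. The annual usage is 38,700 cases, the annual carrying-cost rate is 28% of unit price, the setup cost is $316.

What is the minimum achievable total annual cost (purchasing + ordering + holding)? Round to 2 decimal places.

H₁ = 28%×$4 = $1.1200;  H₂ = 28%×$3.92 = $1.0976
EOQ₁ = √(2×38,700×316/1.1200) = 4,673.10  (< 27,120, feasible at tier 1)
EOQ₂ = √(2×38,700×316/1.0976) = 4,720.54  (< 27,120 → use Q = 27,120 at tier-2 price)
TC(tier 1 (EOQ₁), Q≈4,673.1) = $160,033.87
TC(tier 2, Q≈27,120.0) = $167,038.39
Minimum at tier 1 (EOQ₁): $160,033.87

$160,033.87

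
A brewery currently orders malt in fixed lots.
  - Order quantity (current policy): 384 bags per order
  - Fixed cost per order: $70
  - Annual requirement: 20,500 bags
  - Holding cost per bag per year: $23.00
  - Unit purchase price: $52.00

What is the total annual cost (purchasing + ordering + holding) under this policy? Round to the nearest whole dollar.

$1,074,153

Orders/yr = 20,500/384 = 53.385; ordering cost = 53.385 × $70 = $3,736.98
Average inventory = 384/2 = 192; holding cost = 192 × $23 = $4,416.00
Purchase cost = D·C = 20,500 × 52 = $1,066,000.00
Total = $3,736.98 + $4,416.00 + $1,066,000.00 = $1,074,152.98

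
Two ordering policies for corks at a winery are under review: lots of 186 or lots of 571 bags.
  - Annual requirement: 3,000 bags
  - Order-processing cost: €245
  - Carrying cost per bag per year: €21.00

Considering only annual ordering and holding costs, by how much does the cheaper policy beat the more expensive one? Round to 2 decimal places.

TC(Q) = (D/Q)S + (Q/2)H
TC(186) = (3,000/186)×245 + (186/2)×21 = €5,904.61
TC(571) = (3,000/571)×245 + (571/2)×21 = €7,282.72
|ΔTC| = |€5,904.61 − €7,282.72| = €1,378.10

€1,378.10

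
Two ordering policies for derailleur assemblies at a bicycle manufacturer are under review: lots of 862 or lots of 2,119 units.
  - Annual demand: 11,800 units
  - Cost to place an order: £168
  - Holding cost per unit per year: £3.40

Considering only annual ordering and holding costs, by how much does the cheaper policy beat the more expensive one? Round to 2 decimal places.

£772.67

For each Q, cost = (D/Q)·S + (Q/2)·H.
TC(862) = (11,800/862)×168 + (862/2)×3.4 = £3,765.17
TC(2,119) = (11,800/2,119)×168 + (2,119/2)×3.4 = £4,537.84
Cheaper: Q = 862.  Difference = £772.67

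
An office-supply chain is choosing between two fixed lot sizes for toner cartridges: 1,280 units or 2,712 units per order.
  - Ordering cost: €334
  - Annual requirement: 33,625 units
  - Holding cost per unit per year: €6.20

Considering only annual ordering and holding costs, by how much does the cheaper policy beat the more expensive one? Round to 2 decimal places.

For each Q, cost = (D/Q)·S + (Q/2)·H.
TC(1,280) = (33,625/1,280)×334 + (1,280/2)×6.2 = €12,742.02
TC(2,712) = (33,625/2,712)×334 + (2,712/2)×6.2 = €12,548.33
|ΔTC| = |€12,742.02 − €12,548.33| = €193.69

€193.69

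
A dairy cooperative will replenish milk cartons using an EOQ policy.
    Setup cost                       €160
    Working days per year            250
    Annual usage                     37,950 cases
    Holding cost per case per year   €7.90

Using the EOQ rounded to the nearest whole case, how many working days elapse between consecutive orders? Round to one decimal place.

8.2 days

Optimal lot size Q* = (2 × 37,950 × €160 / €7.9)^½ ≈ 1,239.84 → Q = 1,240 cases
T = Q/D × 250 days = 1,240/37,950 × 250 = 8.169 days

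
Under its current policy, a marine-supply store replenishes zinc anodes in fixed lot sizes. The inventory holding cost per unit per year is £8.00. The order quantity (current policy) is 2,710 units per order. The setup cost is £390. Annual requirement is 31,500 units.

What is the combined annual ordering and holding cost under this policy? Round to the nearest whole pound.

Orders/yr = 31,500/2,710 = 11.624; ordering cost = 11.624 × £390 = £4,533.21
Average inventory = 2,710/2 = 1355; holding cost = 1355 × £8 = £10,840.00
Total = £4,533.21 + £10,840.00 = £15,373.21

£15,373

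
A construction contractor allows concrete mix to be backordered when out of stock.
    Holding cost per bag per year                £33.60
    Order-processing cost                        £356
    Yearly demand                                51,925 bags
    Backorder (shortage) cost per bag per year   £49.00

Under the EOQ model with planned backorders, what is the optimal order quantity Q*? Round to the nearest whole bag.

1,362 bags

Basic EOQ = √(2·51,925·356/33.6) = 1,048.959
Backorder adjustment √((H+b)/b) = √((33.6+49)/49) = 1.2984
Q* = 1,048.959 × 1.2984 ≈ 1,361.92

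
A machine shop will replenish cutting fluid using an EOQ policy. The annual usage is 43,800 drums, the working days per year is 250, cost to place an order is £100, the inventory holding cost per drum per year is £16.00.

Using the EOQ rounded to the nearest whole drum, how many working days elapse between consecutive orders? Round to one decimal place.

EOQ = √(2DS/H) = √(2 × 43,800 × 100 / 16)
    = √(547,500.00) ≈ 739.93 → Q = 740 drums
Cycle time = (working days × Q)/D = (250 × 740) / 43,800 = 4.224 days

4.2 days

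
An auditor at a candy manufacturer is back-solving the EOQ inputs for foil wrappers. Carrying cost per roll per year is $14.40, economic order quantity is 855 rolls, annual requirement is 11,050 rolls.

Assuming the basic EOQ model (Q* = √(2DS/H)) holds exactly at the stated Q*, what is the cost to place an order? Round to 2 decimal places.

$476.32

EOQ relation: Q² = 2DS/H, so rearrange for the unknown.
S = Q²H / (2D) = 855² × 14.4 / (2 × 11,050) = 476.3240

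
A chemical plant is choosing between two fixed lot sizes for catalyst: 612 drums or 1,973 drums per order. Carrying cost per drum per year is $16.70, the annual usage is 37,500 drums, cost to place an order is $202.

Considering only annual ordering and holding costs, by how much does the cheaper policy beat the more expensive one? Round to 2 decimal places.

TC(Q) = (D/Q)S + (Q/2)H
TC(612) = (37,500/612)×202 + (612/2)×16.7 = $17,487.65
TC(1,973) = (37,500/1,973)×202 + (1,973/2)×16.7 = $20,313.88
|ΔTC| = |$17,487.65 − $20,313.88| = $2,826.23

$2,826.23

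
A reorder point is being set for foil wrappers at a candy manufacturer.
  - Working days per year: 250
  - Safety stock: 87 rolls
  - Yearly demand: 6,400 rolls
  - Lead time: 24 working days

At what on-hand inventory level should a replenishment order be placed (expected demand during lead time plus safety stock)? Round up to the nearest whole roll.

Daily demand d = 6,400 / 250 = 25.600 rolls/day
Demand during lead time = 25.600 × 24 = 614.40
Reorder point = 614.40 + 87 = 701.40 → round up

702 rolls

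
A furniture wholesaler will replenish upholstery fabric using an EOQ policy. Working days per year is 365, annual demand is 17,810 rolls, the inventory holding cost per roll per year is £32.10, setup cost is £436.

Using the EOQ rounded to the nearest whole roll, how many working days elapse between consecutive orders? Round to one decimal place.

14.3 days

Q* = √(2·D·S / H) = √(2·17,810·436 / 32.1) = √483,810.6 ≈ 695.56 → Q = 696 rolls
Cycle time = (working days × Q)/D = (365 × 696) / 17,810 = 14.264 days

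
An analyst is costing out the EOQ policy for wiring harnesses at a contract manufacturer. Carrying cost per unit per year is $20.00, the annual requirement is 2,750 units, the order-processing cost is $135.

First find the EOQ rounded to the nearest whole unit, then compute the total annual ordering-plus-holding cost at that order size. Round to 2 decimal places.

$3,853.58

Optimal lot size Q* = (2 × 2,750 × $135 / $20)^½ ≈ 192.68 → Q = 193 units
Annual ordering cost = (D/Q)·S = (2,750/193) × 135 = $1,923.58
Annual holding cost  = (Q/2)·H = (193/2) × 20 = $1,930.00
Total = $1,923.58 + $1,930.00 = $3,853.58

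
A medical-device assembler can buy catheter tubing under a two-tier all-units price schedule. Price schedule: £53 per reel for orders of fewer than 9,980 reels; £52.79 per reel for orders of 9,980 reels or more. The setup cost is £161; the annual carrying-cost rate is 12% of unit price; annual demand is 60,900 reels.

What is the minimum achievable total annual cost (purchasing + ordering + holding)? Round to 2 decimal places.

£3,238,867.74

H₁ = 12%×£53 = £6.3600;  H₂ = 12%×£52.79 = £6.3348
EOQ₁ = √(2×60,900×161/6.3600) = 1,755.93  (< 9,980, feasible at tier 1)
EOQ₂ = √(2×60,900×161/6.3348) = 1,759.42  (< 9,980 → use Q = 9,980 at tier-2 price)
TC(tier 1 (EOQ₁), Q≈1,755.9) = £3,238,867.74
TC(tier 2, Q≈9,980.0) = £3,247,504.11
Minimum at tier 1 (EOQ₁): £3,238,867.74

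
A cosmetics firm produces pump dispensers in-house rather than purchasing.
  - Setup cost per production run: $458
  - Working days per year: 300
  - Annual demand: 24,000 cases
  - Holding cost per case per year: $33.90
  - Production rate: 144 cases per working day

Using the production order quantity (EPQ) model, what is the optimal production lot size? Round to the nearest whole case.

d = 24,000/300 = 80.0000 cases/day;  effective holding cost H(1 − d/p) = 33.9·(1 − 80.0000/144) = 15.06667
Q* = √(2DS / H_eff) = √(2·24,000·458 / 15.06667) ≈ 1,207.94

1,208 cases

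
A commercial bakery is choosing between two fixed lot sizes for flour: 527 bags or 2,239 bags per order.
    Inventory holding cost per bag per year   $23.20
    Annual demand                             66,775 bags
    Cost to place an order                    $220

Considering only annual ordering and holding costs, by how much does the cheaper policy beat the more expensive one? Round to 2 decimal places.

Annual cost at Q: ordering D·S/Q plus holding Q·H/2.
TC(527) = (66,775/527)×220 + (527/2)×23.2 = $33,988.91
TC(2,239) = (66,775/2,239)×220 + (2,239/2)×23.2 = $32,533.59
Lots of 2,239 are cheaper by $1,455.32.

$1,455.32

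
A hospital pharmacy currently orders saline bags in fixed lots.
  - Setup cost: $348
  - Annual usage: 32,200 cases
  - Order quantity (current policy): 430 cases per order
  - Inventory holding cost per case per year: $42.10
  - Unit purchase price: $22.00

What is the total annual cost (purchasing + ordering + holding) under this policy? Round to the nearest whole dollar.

Annual ordering cost = (D/Q)·S = (32,200/430) × 348 = $26,059.53
Annual holding cost  = (Q/2)·H = (430/2) × 42.1 = $9,051.50
Purchase cost = D·C = 32,200 × 22 = $708,400.00
Total = $26,059.53 + $9,051.50 + $708,400.00 = $743,511.03

$743,511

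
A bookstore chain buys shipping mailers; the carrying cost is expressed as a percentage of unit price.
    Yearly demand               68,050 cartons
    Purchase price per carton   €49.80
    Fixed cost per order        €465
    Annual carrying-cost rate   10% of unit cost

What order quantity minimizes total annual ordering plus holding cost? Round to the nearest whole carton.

H = i·C = 0.1 × €49.8 = €4.9800 per carton-year
Optimal lot size Q* = (2 × 68,050 × €465 / €4.98)^½ ≈ 3,564.85

3,565 cartons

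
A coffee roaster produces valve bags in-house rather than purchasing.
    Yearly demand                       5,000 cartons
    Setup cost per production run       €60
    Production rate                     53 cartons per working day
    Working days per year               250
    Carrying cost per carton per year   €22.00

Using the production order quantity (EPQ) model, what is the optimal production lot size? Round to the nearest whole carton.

209 cartons

Daily demand d = 5,000/250 = 20.000; p = 53; 1 − d/p = 0.62264
EPQ = √(2DS / (H(1 − d/p)))
    = √(2 × 5,000 × 60 / (22 × 0.62264)) ≈ 209.29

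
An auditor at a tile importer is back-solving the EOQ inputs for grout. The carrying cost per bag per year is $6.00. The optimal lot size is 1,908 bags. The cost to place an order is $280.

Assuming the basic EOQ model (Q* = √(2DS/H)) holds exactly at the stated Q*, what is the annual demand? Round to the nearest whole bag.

39,005 bags per year

Since Q* = (2DS/H)^½, squaring gives Q*²·H = 2DS.
D = Q²H / (2S) = 1,908² × 6 / (2 × 280) = 39,004.97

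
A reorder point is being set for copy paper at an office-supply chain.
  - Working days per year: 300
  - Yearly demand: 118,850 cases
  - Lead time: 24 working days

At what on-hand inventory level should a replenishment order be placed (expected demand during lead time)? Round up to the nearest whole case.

Daily demand d = 118,850 / 300 = 396.167 cases/day
Demand during lead time = 396.167 × 24 = 9,508.00
Reorder point = 9,508.00 → round up

9,508 cases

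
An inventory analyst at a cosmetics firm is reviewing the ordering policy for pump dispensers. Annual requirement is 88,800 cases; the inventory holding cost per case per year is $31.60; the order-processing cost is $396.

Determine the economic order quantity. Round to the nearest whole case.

1,492 cases

EOQ = √(2DS/H) = √(2 × 88,800 × 396 / 31.6)
    = √(2,225,620.25) ≈ 1,491.85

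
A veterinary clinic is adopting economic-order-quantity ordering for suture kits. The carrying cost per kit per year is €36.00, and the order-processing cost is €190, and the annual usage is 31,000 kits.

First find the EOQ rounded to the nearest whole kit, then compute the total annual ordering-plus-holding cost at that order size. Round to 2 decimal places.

EOQ = √(2DS/H) = √(2 × 31,000 × 190 / 36)
    = √(327,222.22) ≈ 572.03 → Q = 572 kits
Ordering: D/Q × S = 31,000/572 × €190 = €10,297.20
Holding:  Q/2 × H = 572/2 × €36 = €10,296.00
Total = €10,297.20 + €10,296.00 = €20,593.20

€20,593.20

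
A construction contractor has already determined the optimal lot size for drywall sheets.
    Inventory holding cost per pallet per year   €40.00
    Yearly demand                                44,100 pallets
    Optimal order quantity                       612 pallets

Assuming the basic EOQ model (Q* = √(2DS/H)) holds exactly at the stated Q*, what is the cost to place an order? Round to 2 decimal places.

€169.86

Since Q* = (2DS/H)^½, squaring gives Q*²·H = 2DS.
S = Q²H / (2D) = 612² × 40 / (2 × 44,100) = 169.8612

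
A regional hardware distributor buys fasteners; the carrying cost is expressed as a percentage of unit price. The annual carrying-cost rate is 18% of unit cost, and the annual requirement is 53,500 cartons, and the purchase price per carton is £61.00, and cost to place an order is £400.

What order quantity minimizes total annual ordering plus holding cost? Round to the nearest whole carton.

H = i·C = 0.18 × £61 = £10.9800 per carton-year
EOQ = √(2DS/H) = √(2 × 53,500 × 400 / 10.98)
    = √(3,897,996.36) ≈ 1,974.33

1,974 cartons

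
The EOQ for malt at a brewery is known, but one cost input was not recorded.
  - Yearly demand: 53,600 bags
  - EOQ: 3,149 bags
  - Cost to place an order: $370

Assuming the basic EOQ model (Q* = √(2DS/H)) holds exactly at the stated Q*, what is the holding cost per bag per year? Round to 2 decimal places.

$4.00

EOQ relation: Q² = 2DS/H, so rearrange for the unknown.
H = 2DS / Q² = 2 × 53,600 × 370 / 3,149² = 3.9999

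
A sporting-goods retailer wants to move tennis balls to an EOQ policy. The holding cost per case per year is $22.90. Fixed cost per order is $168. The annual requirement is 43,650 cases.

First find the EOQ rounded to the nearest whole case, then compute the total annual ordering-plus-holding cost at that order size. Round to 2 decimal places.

$18,326.50

EOQ = √(2DS/H) = √(2 × 43,650 × 168 / 22.9)
    = √(640,454.15) ≈ 800.28 → Q = 800 cases
Ordering: D/Q × S = 43,650/800 × $168 = $9,166.50
Holding:  Q/2 × H = 800/2 × $22.9 = $9,160.00
Total = $9,166.50 + $9,160.00 = $18,326.50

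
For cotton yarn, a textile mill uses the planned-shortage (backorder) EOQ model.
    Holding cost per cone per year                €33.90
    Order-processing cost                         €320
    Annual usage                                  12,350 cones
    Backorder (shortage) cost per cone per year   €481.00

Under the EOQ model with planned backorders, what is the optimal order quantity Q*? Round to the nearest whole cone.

500 cones

Basic EOQ = √(2·12,350·320/33.9) = 482.863
Backorder adjustment √((H+b)/b) = √((33.9+481)/481) = 1.0346
Q* = 482.863 × 1.0346 ≈ 499.59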